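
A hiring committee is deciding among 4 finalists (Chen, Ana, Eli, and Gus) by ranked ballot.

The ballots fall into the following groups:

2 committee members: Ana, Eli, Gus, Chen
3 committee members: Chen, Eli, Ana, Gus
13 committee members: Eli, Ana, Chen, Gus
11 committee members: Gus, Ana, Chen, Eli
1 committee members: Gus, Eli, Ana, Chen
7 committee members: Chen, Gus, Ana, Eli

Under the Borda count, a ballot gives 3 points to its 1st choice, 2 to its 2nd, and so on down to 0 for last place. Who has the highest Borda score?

Borda scores:
  Chen: 2·0 + 3·3 + 13·1 + 11·1 + 0 + 7·3 = 54
  Ana: 2·3 + 3·1 + 13·2 + 11·2 + 1 + 7·1 = 65
  Eli: 2·2 + 3·2 + 13·3 + 11·0 + 2 + 7·0 = 51
  Gus: 2·1 + 3·0 + 13·0 + 11·3 + 3 + 7·2 = 52
Ana has the highest total.

Ana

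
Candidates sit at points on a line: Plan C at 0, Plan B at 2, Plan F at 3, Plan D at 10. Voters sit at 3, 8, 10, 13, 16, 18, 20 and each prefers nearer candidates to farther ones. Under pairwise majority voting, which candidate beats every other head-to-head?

With single-peaked preferences on a line, the Condorcet winner is the candidate closest to the median voter.
The median voter (position 13) is closest to Plan D at 10.
Check: Plan D vs Plan B — voters closer to Plan D: 6 of 7.

Plan D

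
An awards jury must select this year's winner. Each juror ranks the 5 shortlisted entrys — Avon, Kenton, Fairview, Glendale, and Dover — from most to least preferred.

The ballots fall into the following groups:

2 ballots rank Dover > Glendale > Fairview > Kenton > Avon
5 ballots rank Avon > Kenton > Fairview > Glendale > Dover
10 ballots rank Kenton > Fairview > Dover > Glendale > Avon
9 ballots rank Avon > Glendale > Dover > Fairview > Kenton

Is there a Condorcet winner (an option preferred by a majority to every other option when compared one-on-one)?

Yes

Head-to-head results (26 voters total):
Avon vs Kenton: Avon wins 14–12.
Avon vs Fairview: Avon wins 14–12.
Avon vs Glendale: Avon wins 14–12.
Avon vs Dover: Avon wins 14–12.
Kenton vs Fairview: Kenton wins 15–11.
Kenton vs Glendale: Kenton wins 15–11.
Kenton vs Dover: Kenton wins 15–11.
Fairview vs Glendale: Fairview wins 15–11.
Fairview vs Dover: Fairview wins 15–11.
Glendale vs Dover: Glendale wins 14–12.
Avon beats each rival — Kenton (14–12), Fairview (14–12), Glendale (14–12), Dover (14–12) — so Avon is the Condorcet winner.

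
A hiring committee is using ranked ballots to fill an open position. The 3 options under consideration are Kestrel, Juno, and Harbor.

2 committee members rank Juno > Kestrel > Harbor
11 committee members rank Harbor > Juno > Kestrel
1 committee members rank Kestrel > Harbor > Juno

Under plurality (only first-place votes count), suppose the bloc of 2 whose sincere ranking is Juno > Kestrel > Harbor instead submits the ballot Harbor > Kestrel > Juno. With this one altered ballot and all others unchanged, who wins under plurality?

First-place totals with the altered ballot: Kestrel 1, Juno 0, Harbor 13.
The winner is unchanged: still Harbor.

Harbor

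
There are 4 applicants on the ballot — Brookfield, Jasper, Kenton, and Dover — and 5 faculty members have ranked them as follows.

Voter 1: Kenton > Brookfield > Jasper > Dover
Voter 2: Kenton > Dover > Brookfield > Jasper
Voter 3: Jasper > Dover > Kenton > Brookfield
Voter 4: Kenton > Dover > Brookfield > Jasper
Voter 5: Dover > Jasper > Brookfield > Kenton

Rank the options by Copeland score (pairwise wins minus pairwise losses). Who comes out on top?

Pairwise results:
  Brookfield vs Jasper: Brookfield wins 3–2.
  Brookfield vs Kenton: Kenton wins 4–1.
  Brookfield vs Dover: Dover wins 4–1.
  Jasper vs Kenton: Kenton wins 3–2.
  Jasper vs Dover: Dover wins 3–2.
  Kenton vs Dover: Kenton wins 3–2.
Copeland scores (wins − losses):
  Brookfield: 1 − 2 = -1
  Jasper: 0 − 3 = -3
  Kenton: 3 − 0 = 3
  Dover: 2 − 1 = 1
Kenton has the best Copeland score.

Kenton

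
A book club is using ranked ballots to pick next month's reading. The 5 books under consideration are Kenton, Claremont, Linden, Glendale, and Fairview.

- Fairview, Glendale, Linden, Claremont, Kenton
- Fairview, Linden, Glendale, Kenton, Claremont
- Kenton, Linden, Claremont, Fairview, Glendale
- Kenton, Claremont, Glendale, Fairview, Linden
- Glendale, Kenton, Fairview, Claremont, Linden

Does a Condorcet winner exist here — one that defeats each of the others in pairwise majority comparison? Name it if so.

None — there is no Condorcet winner

Head-to-head results (5 voters total):
Kenton vs Claremont: Kenton wins 4–1.
Kenton vs Linden: Kenton wins 3–2.
Kenton vs Glendale: Glendale wins 3–2.
Kenton vs Fairview: Kenton wins 3–2.
Claremont vs Linden: Linden wins 3–2.
Claremont vs Glendale: Glendale wins 3–2.
Claremont vs Fairview: Fairview wins 3–2.
Linden vs Glendale: Glendale wins 3–2.
Linden vs Fairview: Fairview wins 4–1.
Glendale vs Fairview: Fairview wins 3–2.
No candidate beats all others: Kenton beats Fairview beats Glendale beats Kenton, a majority cycle.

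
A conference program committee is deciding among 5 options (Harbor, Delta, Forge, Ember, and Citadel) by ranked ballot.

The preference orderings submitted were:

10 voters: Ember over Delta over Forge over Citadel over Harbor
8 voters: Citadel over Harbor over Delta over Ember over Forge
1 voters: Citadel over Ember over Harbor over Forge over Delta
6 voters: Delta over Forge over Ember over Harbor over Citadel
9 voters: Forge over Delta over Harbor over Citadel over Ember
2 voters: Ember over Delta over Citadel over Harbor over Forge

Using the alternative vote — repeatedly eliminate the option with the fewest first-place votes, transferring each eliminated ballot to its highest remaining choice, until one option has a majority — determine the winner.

Round 1: Ember 12, Forge 9, Citadel 9, Delta 6, Harbor 0. Harbor has the fewest and is eliminated.
Round 2: Ember 12, Forge 9, Citadel 9, Delta 6. Delta has the fewest and is eliminated.
Round 3: Forge 15, Ember 12, Citadel 9. Citadel has the fewest and is eliminated.
Round 4: Ember 21, Forge 15. Ember has a majority.

Ember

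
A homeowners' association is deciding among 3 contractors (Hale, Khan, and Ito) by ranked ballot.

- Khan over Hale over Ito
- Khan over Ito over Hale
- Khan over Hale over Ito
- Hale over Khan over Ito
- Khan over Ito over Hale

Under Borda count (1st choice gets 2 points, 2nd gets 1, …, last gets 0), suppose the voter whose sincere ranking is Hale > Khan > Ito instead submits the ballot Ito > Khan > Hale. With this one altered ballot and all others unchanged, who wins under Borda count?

Borda totals with the altered ballot: Hale 2, Khan 9, Ito 4.
The winner is unchanged: still Khan.

Khan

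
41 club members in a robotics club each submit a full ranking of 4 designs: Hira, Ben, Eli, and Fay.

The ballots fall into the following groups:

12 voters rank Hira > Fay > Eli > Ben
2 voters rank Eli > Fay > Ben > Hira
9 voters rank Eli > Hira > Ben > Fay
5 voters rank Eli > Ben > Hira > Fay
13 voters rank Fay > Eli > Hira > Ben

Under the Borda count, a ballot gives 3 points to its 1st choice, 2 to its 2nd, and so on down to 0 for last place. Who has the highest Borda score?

Borda scores:
  Hira: 12·3 + 2·0 + 9·2 + 5·1 + 13·1 = 72
  Ben: 12·0 + 2·1 + 9·1 + 5·2 + 13·0 = 21
  Eli: 12·1 + 2·3 + 9·3 + 5·3 + 13·2 = 86
  Fay: 12·2 + 2·2 + 9·0 + 5·0 + 13·3 = 67
Eli has the highest total.

Eli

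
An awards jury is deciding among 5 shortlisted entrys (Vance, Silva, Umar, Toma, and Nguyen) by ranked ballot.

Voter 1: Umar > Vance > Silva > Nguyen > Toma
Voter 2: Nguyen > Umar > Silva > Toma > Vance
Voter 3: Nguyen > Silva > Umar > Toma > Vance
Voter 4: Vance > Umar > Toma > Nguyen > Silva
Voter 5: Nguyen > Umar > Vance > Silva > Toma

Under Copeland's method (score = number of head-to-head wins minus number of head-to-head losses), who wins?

Nguyen

Pairwise results:
  Vance vs Silva: Vance wins 3–2.
  Vance vs Umar: Umar wins 4–1.
  Vance vs Toma: Vance wins 3–2.
  Vance vs Nguyen: Nguyen wins 3–2.
  Silva vs Umar: Umar wins 4–1.
  Silva vs Toma: Silva wins 4–1.
  Silva vs Nguyen: Nguyen wins 4–1.
  Umar vs Toma: Umar wins 5–0.
  Umar vs Nguyen: Nguyen wins 3–2.
  Toma vs Nguyen: Nguyen wins 4–1.
Copeland scores (wins − losses):
  Vance: 2 − 2 = 0
  Silva: 1 − 3 = -2
  Umar: 3 − 1 = 2
  Toma: 0 − 4 = -4
  Nguyen: 4 − 0 = 4
Nguyen has the best Copeland score.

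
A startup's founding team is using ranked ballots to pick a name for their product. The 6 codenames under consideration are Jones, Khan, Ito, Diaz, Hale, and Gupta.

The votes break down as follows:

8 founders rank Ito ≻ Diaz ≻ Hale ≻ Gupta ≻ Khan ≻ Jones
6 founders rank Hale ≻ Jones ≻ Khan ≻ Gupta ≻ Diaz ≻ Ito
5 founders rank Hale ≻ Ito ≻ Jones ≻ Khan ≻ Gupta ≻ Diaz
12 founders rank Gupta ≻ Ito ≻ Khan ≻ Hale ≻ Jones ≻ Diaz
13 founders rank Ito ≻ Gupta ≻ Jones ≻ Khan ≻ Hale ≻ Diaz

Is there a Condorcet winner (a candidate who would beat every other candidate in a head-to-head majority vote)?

Yes

Head-to-head results (44 voters total):
Jones vs Khan: Jones wins 24–20.
Jones vs Ito: Ito wins 38–6.
Jones vs Diaz: Jones wins 36–8.
Jones vs Hale: Hale wins 31–13.
Jones vs Gupta: Gupta wins 33–11.
Khan vs Ito: Ito wins 38–6.
Khan vs Diaz: Khan wins 36–8.
Khan vs Hale: Khan wins 25–19.
Khan vs Gupta: Gupta wins 33–11.
Ito vs Diaz: Ito wins 38–6.
Ito vs Hale: Ito wins 33–11.
Ito vs Gupta: Ito wins 26–18.
Diaz vs Hale: Hale wins 36–8.
Diaz vs Gupta: Gupta wins 36–8.
Hale vs Gupta: Gupta wins 25–19.
Ito beats each rival — Jones (38–6), Khan (38–6), Diaz (38–6), Hale (33–11), Gupta (26–18) — so Ito is the Condorcet winner.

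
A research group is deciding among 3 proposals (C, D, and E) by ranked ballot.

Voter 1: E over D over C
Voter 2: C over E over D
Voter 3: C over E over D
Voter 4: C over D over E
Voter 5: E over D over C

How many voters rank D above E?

Ballots ranking D above E: 1.
Ballots ranking E above D: 4.
So 1 of 5 voters prefer D to E.

1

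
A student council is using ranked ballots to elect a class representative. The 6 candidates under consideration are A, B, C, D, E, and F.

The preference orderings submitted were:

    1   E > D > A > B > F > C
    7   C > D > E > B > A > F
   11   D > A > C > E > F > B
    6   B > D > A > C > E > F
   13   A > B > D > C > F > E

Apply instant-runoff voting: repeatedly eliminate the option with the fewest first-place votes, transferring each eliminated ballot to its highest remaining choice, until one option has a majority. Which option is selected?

D

Round 1: A 13, D 11, C 7, B 6, E 1, F 0. F has the fewest and is eliminated.
Round 2: A 13, D 11, C 7, B 6, E 1. E has the fewest and is eliminated.
Round 3: A 13, D 12, C 7, B 6. B has the fewest and is eliminated.
Round 4: D 18, A 13, C 7. C has the fewest and is eliminated.
Round 5: D 25, A 13. D has a majority.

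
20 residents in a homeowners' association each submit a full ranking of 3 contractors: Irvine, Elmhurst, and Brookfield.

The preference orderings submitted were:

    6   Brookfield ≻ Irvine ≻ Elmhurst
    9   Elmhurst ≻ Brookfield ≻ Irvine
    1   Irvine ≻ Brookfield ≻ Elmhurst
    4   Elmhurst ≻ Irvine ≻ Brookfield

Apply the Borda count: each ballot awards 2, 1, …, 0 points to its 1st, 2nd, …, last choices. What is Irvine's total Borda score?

Borda scores:
  Irvine: 6·1 + 9·0 + 2 + 4·1 = 12
  Elmhurst: 6·0 + 9·2 + 0 + 4·2 = 26
  Brookfield: 6·2 + 9·1 + 1 + 4·0 = 22

12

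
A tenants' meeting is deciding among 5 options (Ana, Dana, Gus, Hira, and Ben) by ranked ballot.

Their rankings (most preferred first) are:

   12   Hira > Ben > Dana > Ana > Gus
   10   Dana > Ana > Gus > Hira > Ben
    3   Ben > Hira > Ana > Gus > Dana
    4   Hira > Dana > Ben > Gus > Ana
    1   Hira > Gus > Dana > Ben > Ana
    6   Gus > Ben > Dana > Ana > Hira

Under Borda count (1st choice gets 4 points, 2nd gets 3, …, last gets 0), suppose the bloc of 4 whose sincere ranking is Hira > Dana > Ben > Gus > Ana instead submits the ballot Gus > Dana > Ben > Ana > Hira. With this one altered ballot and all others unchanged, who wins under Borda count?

Dana

Borda totals with the altered ballot: Ana 58, Dana 90, Gus 66, Hira 71, Ben 75.
The winner is unchanged: still Dana.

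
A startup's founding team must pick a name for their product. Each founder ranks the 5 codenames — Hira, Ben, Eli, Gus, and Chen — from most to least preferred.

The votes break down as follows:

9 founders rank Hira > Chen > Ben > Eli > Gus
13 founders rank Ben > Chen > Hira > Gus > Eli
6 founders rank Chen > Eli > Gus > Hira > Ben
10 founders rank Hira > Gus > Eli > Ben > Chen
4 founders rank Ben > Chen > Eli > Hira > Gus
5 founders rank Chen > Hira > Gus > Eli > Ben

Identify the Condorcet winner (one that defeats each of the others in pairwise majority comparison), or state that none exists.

None — there is no Condorcet winner

Head-to-head results (47 voters total):
Hira vs Ben: Hira wins 30–17.
Hira vs Eli: Hira wins 37–10.
Hira vs Gus: Hira wins 41–6.
Hira vs Chen: Chen wins 28–19.
Ben vs Eli: Ben wins 26–21.
Ben vs Gus: Ben wins 26–21.
Ben vs Chen: Ben wins 27–20.
Eli vs Gus: Gus wins 28–19.
Eli vs Chen: Chen wins 37–10.
Gus vs Chen: Chen wins 37–10.
No candidate beats all others: Hira beats Ben beats Chen beats Hira, a majority cycle.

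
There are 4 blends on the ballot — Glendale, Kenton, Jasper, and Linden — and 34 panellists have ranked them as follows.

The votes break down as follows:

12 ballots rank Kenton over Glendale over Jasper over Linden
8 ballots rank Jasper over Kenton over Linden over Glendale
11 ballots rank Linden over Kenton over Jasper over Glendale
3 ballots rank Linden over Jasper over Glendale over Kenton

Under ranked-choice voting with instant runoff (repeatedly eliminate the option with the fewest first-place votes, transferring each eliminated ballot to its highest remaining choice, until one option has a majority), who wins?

Kenton

Round 1: Linden 14, Kenton 12, Jasper 8, Glendale 0. Glendale has the fewest and is eliminated.
Round 2: Linden 14, Kenton 12, Jasper 8. Jasper has the fewest and is eliminated.
Round 3: Kenton 20, Linden 14. Kenton has a majority.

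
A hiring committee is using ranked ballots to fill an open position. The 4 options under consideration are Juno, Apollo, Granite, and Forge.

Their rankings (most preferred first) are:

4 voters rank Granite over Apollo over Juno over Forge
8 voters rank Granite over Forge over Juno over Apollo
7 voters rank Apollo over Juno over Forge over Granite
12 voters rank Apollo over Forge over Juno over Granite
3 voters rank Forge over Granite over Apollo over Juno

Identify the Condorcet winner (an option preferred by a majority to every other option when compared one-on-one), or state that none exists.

Apollo

Head-to-head results (34 voters total):
Juno vs Apollo: Apollo wins 26–8.
Juno vs Granite: Juno wins 19–15.
Juno vs Forge: Forge wins 23–11.
Apollo vs Granite: Apollo wins 19–15.
Apollo vs Forge: Apollo wins 23–11.
Granite vs Forge: Forge wins 22–12.
Apollo beats each rival — Juno (26–8), Granite (19–15), Forge (23–11) — so Apollo is the Condorcet winner.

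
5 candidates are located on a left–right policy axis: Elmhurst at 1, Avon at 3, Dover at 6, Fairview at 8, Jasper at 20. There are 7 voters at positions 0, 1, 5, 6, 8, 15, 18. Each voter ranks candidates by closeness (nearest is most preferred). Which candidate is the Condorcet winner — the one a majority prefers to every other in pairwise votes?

With single-peaked preferences on a line, the Condorcet winner is the candidate closest to the median voter.
The median voter (position 6) is closest to Dover at 6.
Check: Dover vs Elmhurst — voters closer to Dover: 5 of 7.

Dover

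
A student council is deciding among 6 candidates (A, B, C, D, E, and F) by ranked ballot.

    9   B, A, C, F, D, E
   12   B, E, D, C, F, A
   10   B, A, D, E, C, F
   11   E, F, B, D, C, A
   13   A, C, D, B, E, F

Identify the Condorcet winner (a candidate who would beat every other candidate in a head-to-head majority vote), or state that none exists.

B

Head-to-head results (55 voters total):
A vs B: B wins 42–13.
A vs C: A wins 32–23.
A vs D: A wins 32–23.
A vs E: A wins 32–23.
A vs F: A wins 32–23.
B vs C: B wins 42–13.
B vs D: B wins 42–13.
B vs E: B wins 44–11.
B vs F: B wins 44–11.
C vs D: D wins 33–22.
C vs E: E wins 33–22.
C vs F: C wins 44–11.
D vs E: D wins 32–23.
D vs F: D wins 35–20.
E vs F: E wins 46–9.
B beats each rival — A (42–13), C (42–13), D (42–13), E (44–11), F (44–11) — so B is the Condorcet winner.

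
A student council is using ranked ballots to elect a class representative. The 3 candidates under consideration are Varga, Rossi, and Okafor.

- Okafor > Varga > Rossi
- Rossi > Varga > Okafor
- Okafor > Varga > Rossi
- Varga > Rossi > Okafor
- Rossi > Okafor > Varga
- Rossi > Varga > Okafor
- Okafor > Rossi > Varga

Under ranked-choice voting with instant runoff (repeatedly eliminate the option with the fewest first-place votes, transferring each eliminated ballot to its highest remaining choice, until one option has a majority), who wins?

Rossi

Round 1: Rossi 3, Okafor 3, Varga 1. Varga has the fewest and is eliminated.
Round 2: Rossi 4, Okafor 3. Rossi has a majority.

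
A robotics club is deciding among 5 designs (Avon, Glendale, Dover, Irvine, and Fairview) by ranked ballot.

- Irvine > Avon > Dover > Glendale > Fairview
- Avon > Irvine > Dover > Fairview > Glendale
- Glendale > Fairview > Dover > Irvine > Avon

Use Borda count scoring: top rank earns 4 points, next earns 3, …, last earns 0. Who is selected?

Irvine

Borda scores:
  Avon: 3 + 4 + 0 = 7
  Glendale: 1 + 0 + 4 = 5
  Dover: 2 + 2 + 2 = 6
  Irvine: 4 + 3 + 1 = 8
  Fairview: 0 + 1 + 3 = 4
Irvine has the highest total.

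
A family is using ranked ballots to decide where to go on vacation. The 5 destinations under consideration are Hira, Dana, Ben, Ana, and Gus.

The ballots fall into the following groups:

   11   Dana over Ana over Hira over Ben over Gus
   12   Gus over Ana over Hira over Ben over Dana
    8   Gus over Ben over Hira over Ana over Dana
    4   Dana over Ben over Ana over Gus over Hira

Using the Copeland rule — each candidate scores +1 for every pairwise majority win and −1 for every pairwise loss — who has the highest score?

Pairwise results:
  Hira vs Dana: Hira wins 20–15.
  Hira vs Ben: Hira wins 23–12.
  Hira vs Ana: Ana wins 27–8.
  Hira vs Gus: Gus wins 24–11.
  Dana vs Ben: Ben wins 20–15.
  Dana vs Ana: Ana wins 20–15.
  Dana vs Gus: Gus wins 20–15.
  Ben vs Ana: Ana wins 23–12.
  Ben vs Gus: Gus wins 20–15.
  Ana vs Gus: Gus wins 20–15.
Copeland scores (wins − losses):
  Hira: 2 − 2 = 0
  Dana: 0 − 4 = -4
  Ben: 1 − 3 = -2
  Ana: 3 − 1 = 2
  Gus: 4 − 0 = 4
Gus has the best Copeland score.

Gus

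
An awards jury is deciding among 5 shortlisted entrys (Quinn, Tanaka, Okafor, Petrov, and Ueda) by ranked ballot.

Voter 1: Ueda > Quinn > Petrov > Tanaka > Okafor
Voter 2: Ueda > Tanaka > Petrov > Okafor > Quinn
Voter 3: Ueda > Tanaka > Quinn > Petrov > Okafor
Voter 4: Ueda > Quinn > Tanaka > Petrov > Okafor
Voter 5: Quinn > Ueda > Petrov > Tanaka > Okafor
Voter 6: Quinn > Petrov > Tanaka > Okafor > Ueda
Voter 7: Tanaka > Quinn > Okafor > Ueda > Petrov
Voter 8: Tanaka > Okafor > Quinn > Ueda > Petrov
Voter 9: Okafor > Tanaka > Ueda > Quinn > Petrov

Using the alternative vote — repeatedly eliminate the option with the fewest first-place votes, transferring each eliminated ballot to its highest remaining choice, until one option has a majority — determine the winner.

Ueda

Round 1: Ueda 4, Quinn 2, Tanaka 2, Okafor 1, Petrov 0. Petrov has the fewest and is eliminated.
Round 2: Ueda 4, Quinn 2, Tanaka 2, Okafor 1. Okafor has the fewest and is eliminated.
Round 3: Ueda 4, Tanaka 3, Quinn 2. Quinn has the fewest and is eliminated.
Round 4: Ueda 5, Tanaka 4. Ueda has a majority.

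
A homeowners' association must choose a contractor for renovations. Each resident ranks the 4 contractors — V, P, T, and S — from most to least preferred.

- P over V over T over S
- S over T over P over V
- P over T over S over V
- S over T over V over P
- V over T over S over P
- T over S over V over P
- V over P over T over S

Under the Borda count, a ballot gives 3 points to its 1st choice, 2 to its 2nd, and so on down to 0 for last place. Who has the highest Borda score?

Borda scores:
  V: 2 + 0 + 0 + 1 + 3 + 1 + 3 = 10
  P: 3 + 1 + 3 + 0 + 0 + 0 + 2 = 9
  T: 1 + 2 + 2 + 2 + 2 + 3 + 1 = 13
  S: 0 + 3 + 1 + 3 + 1 + 2 + 0 = 10
T has the highest total.

T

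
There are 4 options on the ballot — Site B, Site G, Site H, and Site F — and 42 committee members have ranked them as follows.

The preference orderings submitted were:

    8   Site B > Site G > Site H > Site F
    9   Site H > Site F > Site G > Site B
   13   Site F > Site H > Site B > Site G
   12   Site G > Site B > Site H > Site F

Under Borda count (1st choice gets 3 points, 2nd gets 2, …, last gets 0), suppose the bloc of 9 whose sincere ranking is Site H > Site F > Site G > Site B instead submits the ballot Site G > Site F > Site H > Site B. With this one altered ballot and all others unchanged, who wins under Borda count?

Site G

Borda totals with the altered ballot: Site B 61, Site G 79, Site H 55, Site F 57.
The switch changes the winner from Site H to Site G.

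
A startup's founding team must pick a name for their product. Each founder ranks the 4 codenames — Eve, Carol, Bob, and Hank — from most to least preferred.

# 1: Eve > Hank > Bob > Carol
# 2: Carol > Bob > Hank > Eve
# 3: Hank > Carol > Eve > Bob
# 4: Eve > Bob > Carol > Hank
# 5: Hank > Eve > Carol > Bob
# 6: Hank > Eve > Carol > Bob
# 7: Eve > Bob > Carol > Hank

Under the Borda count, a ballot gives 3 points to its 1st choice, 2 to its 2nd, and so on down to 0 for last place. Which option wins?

Eve

Borda scores:
  Eve: 3 + 0 + 1 + 3 + 2 + 2 + 3 = 14
  Carol: 0 + 3 + 2 + 1 + 1 + 1 + 1 = 9
  Bob: 1 + 2 + 0 + 2 + 0 + 0 + 2 = 7
  Hank: 2 + 1 + 3 + 0 + 3 + 3 + 0 = 12
Eve has the highest total.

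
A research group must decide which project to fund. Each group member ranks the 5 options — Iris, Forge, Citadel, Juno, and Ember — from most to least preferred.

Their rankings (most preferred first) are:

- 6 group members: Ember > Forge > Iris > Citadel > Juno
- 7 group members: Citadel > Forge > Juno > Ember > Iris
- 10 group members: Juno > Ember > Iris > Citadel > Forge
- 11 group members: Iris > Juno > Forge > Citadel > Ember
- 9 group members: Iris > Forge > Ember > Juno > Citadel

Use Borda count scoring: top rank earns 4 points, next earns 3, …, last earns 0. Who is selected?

Iris

Borda scores:
  Iris: 6·2 + 7·0 + 10·2 + 11·4 + 9·4 = 112
  Forge: 6·3 + 7·3 + 10·0 + 11·2 + 9·3 = 88
  Citadel: 6·1 + 7·4 + 10·1 + 11·1 + 9·0 = 55
  Juno: 6·0 + 7·2 + 10·4 + 11·3 + 9·1 = 96
  Ember: 6·4 + 7·1 + 10·3 + 11·0 + 9·2 = 79
Iris has the highest total.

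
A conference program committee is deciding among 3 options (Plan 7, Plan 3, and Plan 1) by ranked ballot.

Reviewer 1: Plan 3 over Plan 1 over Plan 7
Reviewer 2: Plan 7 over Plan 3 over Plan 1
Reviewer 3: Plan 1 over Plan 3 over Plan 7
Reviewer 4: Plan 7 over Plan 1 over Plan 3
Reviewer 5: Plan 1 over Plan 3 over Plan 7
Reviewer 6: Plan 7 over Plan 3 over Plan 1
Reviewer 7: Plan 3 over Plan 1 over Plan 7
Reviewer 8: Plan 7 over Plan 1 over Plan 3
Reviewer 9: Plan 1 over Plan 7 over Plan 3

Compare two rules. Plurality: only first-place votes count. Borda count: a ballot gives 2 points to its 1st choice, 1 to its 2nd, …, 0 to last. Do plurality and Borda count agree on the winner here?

No

Plurality first-place counts: Plan 7 4, Plan 3 2, Plan 1 3 → Plan 7.
Borda totals: Plan 7 9, Plan 3 8, Plan 1 10 → Plan 1.
The two rules disagree: plurality picks Plan 7, Borda picks Plan 1.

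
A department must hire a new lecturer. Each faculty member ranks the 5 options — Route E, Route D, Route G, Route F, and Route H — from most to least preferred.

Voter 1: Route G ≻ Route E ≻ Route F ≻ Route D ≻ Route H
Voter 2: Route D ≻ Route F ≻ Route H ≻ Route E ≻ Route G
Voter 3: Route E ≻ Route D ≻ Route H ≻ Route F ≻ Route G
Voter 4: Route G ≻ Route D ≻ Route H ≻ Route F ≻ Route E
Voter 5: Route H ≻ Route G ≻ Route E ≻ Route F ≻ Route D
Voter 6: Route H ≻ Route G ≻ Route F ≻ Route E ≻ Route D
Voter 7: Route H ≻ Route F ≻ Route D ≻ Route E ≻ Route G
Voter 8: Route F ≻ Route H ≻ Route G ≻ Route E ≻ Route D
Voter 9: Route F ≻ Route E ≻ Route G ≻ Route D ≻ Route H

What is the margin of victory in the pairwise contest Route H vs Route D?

Ballots ranking Route H above Route D: 4.
Ballots ranking Route D above Route H: 5.
Route D wins 5–4, a margin of 1.

1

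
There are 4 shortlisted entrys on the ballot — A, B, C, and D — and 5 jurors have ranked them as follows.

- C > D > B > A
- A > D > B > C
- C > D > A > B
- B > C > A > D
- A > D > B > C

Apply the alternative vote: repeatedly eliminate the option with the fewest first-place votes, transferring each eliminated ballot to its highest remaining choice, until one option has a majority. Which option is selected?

C

Round 1: A 2, C 2, B 1, D 0. D has the fewest and is eliminated.
Round 2: A 2, C 2, B 1. B has the fewest and is eliminated.
Round 3: C 3, A 2. C has a majority.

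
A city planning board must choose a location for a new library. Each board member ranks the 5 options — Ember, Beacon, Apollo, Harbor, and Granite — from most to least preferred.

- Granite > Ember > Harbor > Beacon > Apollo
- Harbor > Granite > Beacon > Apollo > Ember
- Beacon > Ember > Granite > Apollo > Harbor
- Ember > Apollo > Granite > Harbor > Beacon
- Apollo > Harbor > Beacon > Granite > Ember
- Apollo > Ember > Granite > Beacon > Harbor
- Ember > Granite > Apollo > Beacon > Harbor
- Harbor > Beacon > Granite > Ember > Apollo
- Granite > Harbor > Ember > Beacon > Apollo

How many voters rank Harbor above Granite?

Ballots ranking Harbor above Granite: 3.
Ballots ranking Granite above Harbor: 6.
So 3 of 9 voters prefer Harbor to Granite.

3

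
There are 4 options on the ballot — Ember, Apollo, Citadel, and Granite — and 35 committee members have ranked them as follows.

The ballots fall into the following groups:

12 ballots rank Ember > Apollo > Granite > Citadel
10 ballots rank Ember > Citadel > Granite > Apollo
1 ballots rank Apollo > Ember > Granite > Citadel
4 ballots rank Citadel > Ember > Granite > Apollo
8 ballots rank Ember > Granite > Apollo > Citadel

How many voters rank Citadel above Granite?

Ballots ranking Citadel above Granite: 10+4 = 14.
Ballots ranking Granite above Citadel: 12+1+8 = 21.
So 14 of 35 voters prefer Citadel to Granite.

14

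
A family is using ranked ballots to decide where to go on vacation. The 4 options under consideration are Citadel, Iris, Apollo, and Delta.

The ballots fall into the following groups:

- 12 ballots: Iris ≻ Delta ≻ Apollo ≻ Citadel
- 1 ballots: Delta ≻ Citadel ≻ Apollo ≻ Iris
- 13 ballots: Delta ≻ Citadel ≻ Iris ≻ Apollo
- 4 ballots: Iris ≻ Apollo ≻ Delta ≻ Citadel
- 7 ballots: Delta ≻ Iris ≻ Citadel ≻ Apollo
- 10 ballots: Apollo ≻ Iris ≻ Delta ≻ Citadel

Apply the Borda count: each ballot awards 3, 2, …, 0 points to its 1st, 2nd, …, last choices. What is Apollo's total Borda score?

Borda scores:
  Citadel: 12·0 + 2 + 13·2 + 4·0 + 7·1 + 10·0 = 35
  Iris: 12·3 + 0 + 13·1 + 4·3 + 7·2 + 10·2 = 95
  Apollo: 12·1 + 1 + 13·0 + 4·2 + 7·0 + 10·3 = 51
  Delta: 12·2 + 3 + 13·3 + 4·1 + 7·3 + 10·1 = 101

51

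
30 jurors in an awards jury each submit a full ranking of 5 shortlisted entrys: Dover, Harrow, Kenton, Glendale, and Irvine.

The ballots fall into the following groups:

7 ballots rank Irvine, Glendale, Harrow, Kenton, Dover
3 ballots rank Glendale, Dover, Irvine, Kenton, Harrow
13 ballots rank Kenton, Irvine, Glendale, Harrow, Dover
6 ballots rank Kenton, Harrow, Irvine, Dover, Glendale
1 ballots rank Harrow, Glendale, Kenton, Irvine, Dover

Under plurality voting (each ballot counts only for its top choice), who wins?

Kenton

First-place vote totals:
  Dover: 0
  Harrow: 1
  Kenton: 19
  Glendale: 3
  Irvine: 7
Kenton has the most first-place votes.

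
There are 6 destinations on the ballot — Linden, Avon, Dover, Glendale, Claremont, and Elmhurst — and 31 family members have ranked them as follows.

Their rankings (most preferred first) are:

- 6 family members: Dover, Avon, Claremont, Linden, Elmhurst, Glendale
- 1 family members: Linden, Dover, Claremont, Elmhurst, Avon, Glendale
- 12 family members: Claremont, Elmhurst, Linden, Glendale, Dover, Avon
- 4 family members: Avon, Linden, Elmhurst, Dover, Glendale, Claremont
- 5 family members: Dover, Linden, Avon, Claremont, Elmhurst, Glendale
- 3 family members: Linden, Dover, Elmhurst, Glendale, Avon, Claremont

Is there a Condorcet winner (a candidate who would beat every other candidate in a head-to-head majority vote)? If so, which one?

No Condorcet winner

Head-to-head results (31 voters total):
Linden vs Avon: Linden wins 21–10.
Linden vs Dover: Linden wins 20–11.
Linden vs Glendale: Linden wins 31–0.
Linden vs Claremont: Claremont wins 18–13.
Linden vs Elmhurst: Linden wins 19–12.
Avon vs Dover: Dover wins 27–4.
Avon vs Glendale: Avon wins 16–15.
Avon vs Claremont: Avon wins 18–13.
Avon vs Elmhurst: Elmhurst wins 16–15.
Dover vs Glendale: Dover wins 19–12.
Dover vs Claremont: Dover wins 19–12.
Dover vs Elmhurst: Elmhurst wins 16–15.
Glendale vs Claremont: Claremont wins 24–7.
Glendale vs Elmhurst: Elmhurst wins 31–0.
Claremont vs Elmhurst: Claremont wins 24–7.
No candidate beats all others: Linden beats Avon beats Claremont beats Linden, a majority cycle.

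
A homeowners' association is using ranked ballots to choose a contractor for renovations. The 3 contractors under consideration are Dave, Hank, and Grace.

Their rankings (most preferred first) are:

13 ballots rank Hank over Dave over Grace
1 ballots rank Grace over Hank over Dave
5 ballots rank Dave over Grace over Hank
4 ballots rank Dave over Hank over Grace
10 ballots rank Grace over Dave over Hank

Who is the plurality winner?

First-place vote totals:
  Dave: 9
  Hank: 13
  Grace: 11
Hank has the most first-place votes.

Hank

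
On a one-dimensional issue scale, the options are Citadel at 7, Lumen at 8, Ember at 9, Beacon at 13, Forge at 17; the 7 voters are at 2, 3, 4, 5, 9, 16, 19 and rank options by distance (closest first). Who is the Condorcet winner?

With single-peaked preferences on a line, the Condorcet winner is the candidate closest to the median voter.
The median voter (position 5) is closest to Citadel at 7.
Check: Citadel vs Beacon — voters closer to Citadel: 5 of 7.

Citadel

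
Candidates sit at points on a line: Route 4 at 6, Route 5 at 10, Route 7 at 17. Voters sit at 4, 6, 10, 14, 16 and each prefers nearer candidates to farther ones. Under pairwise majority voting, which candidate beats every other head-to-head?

Route 5

With single-peaked preferences on a line, the Condorcet winner is the candidate closest to the median voter.
The median voter (position 10) is closest to Route 5 at 10.
Check: Route 5 vs Route 4 — voters closer to Route 5: 3 of 5.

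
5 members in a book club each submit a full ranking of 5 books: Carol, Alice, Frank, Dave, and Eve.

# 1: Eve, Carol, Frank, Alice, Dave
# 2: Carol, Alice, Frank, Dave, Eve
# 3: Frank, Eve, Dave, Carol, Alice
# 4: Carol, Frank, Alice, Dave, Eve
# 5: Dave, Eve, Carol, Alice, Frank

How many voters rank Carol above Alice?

Ballots ranking Carol above Alice: 5.
Ballots ranking Alice above Carol: 0.
So 5 of 5 voters prefer Carol to Alice.

5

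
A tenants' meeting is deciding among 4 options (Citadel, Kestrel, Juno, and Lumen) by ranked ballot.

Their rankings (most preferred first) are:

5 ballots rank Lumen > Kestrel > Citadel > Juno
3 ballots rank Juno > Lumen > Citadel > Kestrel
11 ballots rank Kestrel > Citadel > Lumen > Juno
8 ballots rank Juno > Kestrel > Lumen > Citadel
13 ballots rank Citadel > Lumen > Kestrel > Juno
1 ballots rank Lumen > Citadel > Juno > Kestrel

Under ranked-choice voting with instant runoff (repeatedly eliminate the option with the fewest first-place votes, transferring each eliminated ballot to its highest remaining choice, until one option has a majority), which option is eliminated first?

Lumen

Round 1: Citadel 13, Kestrel 11, Juno 11, Lumen 6. Lumen has the fewest and is eliminated.
Round 2: Kestrel 16, Citadel 14, Juno 11. Juno has the fewest and is eliminated.
Round 3: Kestrel 24, Citadel 17. Kestrel has a majority.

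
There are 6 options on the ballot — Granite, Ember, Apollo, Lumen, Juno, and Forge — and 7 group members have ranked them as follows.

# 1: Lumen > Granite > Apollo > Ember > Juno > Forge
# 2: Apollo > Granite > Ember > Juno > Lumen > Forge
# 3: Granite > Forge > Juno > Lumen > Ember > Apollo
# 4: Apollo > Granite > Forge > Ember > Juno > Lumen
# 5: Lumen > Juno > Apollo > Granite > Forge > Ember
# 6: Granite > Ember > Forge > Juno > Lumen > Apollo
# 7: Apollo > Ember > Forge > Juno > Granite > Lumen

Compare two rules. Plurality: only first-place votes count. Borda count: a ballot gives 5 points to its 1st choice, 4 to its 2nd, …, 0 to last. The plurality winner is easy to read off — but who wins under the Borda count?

Granite

Plurality first-place counts: Granite 2, Ember 0, Apollo 3, Lumen 2, Juno 0, Forge 0 → Apollo.
Borda totals: Granite 25, Ember 16, Apollo 21, Lumen 14, Juno 15, Forge 14 → Granite.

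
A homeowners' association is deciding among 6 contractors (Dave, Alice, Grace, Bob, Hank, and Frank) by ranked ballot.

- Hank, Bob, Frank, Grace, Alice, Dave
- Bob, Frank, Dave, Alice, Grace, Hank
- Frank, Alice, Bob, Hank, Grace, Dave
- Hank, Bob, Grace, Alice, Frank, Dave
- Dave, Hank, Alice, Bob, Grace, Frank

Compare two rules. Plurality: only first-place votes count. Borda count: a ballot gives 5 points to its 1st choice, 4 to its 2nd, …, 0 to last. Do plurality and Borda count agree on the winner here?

Plurality first-place counts: Dave 1, Alice 0, Grace 0, Bob 1, Hank 2, Frank 1 → Hank.
Borda totals: Dave 8, Alice 12, Grace 8, Bob 18, Hank 16, Frank 13 → Bob.
The two rules disagree: plurality picks Hank, Borda picks Bob.

No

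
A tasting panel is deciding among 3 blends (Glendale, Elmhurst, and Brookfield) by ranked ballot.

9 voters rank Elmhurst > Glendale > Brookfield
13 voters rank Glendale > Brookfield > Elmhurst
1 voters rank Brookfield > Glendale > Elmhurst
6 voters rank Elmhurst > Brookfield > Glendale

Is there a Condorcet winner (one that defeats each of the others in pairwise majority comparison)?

Yes

Head-to-head results (29 voters total):
Glendale vs Elmhurst: Elmhurst wins 15–14.
Glendale vs Brookfield: Glendale wins 22–7.
Elmhurst vs Brookfield: Elmhurst wins 15–14.
Elmhurst beats each rival — Glendale (15–14), Brookfield (15–14) — so Elmhurst is the Condorcet winner.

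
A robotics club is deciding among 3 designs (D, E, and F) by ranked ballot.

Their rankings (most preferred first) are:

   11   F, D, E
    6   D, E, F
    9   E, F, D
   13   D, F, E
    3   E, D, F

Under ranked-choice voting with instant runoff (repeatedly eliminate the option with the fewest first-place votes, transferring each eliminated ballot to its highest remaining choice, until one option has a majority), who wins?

D

Round 1: D 19, E 12, F 11. F has the fewest and is eliminated.
Round 2: D 30, E 12. D has a majority.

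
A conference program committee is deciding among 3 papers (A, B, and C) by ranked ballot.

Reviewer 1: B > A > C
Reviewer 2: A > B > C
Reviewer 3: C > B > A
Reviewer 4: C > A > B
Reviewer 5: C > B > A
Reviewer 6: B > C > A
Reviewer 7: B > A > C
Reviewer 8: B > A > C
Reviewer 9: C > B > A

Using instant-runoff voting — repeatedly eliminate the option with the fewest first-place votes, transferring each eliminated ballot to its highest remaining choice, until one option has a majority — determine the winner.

Round 1: B 4, C 4, A 1. A has the fewest and is eliminated.
Round 2: B 5, C 4. B has a majority.

B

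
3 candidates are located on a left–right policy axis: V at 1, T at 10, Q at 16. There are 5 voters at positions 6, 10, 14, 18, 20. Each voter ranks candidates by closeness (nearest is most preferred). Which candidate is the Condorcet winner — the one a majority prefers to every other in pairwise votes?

With single-peaked preferences on a line, the Condorcet winner is the candidate closest to the median voter.
The median voter (position 14) is closest to Q at 16.
Check: Q vs T — voters closer to Q: 3 of 5.

Q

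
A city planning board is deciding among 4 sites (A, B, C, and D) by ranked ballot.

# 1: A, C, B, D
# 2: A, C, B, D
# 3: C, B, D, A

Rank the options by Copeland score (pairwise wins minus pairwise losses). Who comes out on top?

A

Pairwise results:
  A vs B: A wins 2–1.
  A vs C: A wins 2–1.
  A vs D: A wins 2–1.
  B vs C: C wins 3–0.
  B vs D: B wins 3–0.
  C vs D: C wins 3–0.
Copeland scores (wins − losses):
  A: 3 − 0 = 3
  B: 1 − 2 = -1
  C: 2 − 1 = 1
  D: 0 − 3 = -3
A has the best Copeland score.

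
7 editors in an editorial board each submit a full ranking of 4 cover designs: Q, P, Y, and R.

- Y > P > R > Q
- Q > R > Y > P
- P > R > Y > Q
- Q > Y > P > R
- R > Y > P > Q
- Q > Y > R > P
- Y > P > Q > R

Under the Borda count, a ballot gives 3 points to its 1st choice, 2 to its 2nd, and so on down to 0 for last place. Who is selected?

Borda scores:
  Q: 0 + 3 + 0 + 3 + 0 + 3 + 1 = 10
  P: 2 + 0 + 3 + 1 + 1 + 0 + 2 = 9
  Y: 3 + 1 + 1 + 2 + 2 + 2 + 3 = 14
  R: 1 + 2 + 2 + 0 + 3 + 1 + 0 = 9
Y has the highest total.

Y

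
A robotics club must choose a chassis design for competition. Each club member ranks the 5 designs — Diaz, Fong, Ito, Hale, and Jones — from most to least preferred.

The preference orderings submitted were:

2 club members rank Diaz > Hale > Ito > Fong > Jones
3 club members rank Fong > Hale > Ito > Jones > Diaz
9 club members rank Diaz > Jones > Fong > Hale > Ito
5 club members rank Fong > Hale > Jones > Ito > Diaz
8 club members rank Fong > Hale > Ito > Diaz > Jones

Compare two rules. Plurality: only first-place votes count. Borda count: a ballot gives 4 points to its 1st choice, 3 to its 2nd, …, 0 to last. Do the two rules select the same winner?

Yes

Plurality first-place counts: Diaz 11, Fong 16, Ito 0, Hale 0, Jones 0 → Fong.
Borda totals: Diaz 52, Fong 84, Ito 31, Hale 63, Jones 40 → Fong.
The two rules agree on Fong.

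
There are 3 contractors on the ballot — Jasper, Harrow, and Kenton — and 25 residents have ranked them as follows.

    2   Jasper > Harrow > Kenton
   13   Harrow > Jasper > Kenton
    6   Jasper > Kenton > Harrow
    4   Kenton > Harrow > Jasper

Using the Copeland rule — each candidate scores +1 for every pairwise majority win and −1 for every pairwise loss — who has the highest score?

Harrow

Pairwise results:
  Jasper vs Harrow: Harrow wins 17–8.
  Jasper vs Kenton: Jasper wins 21–4.
  Harrow vs Kenton: Harrow wins 15–10.
Copeland scores (wins − losses):
  Jasper: 1 − 1 = 0
  Harrow: 2 − 0 = 2
  Kenton: 0 − 2 = -2
Harrow has the best Copeland score.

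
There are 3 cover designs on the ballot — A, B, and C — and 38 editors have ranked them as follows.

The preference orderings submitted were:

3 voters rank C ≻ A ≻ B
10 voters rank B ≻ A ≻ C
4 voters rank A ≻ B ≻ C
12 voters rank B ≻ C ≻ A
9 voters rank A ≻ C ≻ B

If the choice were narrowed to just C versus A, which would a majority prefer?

Ballots ranking C above A: 3+12 = 15.
Ballots ranking A above C: 10+4+9 = 23.
A wins the head-to-head, 23–15.

A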